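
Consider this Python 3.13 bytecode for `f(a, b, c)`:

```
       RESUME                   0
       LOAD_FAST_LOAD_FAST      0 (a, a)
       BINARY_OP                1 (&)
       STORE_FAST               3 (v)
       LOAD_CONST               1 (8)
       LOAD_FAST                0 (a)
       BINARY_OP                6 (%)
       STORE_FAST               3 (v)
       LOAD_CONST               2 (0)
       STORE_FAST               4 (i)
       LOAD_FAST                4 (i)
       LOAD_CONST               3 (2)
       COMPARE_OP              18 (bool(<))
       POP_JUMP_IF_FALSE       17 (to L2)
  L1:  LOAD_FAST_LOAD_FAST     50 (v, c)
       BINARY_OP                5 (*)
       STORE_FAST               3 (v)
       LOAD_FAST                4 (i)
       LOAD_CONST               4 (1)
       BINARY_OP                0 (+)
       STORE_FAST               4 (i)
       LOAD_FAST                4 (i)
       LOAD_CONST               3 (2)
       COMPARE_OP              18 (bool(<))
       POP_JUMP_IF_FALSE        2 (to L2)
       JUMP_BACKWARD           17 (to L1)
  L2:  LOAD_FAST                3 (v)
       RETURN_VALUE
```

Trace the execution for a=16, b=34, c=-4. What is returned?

128

LOAD_FAST_LOAD_FAST a,a → push 16,16. Stack: [16, 16]
BINARY_OP & → 16 & 16 = 16. Stack: [16]
STORE_FAST v → v=16. Stack: []
LOAD_CONST → push 8. Stack: [8]
LOAD_FAST a → push 16. Stack: [8, 16]
BINARY_OP % → 8 % 16 = 8. Stack: [8]
STORE_FAST v → v=8. Stack: []
LOAD_CONST → push 0. Stack: [0]
STORE_FAST i → i=0. Stack: []
LOAD_FAST i → push 0. Stack: [0]
LOAD_CONST → push 2. Stack: [0, 2]
COMPARE_OP bool(<) → 0 vs 2 = True. Stack: [True]
POP_JUMP_IF_FALSE → pop True; no jump. Stack: []
LOAD_FAST_LOAD_FAST v,c → push 8,-4. Stack: [8, -4]
BINARY_OP * → 8 * -4 = -32. Stack: [-32]
STORE_FAST v → v=-32. Stack: []
LOAD_FAST i → push 0. Stack: [0]
LOAD_CONST → push 1. Stack: [0, 1]
BINARY_OP + → 0 + 1 = 1. Stack: [1]
STORE_FAST i → i=1. Stack: []
LOAD_FAST i → push 1. Stack: [1]
LOAD_CONST → push 2. Stack: [1, 2]
COMPARE_OP bool(<) → 1 vs 2 = True. Stack: [True]
POP_JUMP_IF_FALSE → pop True; no jump. Stack: []
LOAD_FAST_LOAD_FAST v,c → push -32,-4. Stack: [-32, -4]
BINARY_OP * → -32 * -4 = 128. Stack: [128]
STORE_FAST v → v=128. Stack: []
LOAD_FAST i → push 1. Stack: [1]
LOAD_CONST → push 1. Stack: [1, 1]
BINARY_OP + → 1 + 1 = 2. Stack: [2]
STORE_FAST i → i=2. Stack: []
LOAD_FAST i → push 2. Stack: [2]
LOAD_CONST → push 2. Stack: [2, 2]
COMPARE_OP bool(<) → 2 vs 2 = False. Stack: [False]
POP_JUMP_IF_FALSE → pop False; jump. Stack: []
LOAD_FAST v → push 128. Stack: [128]
RETURN_VALUE → return 128.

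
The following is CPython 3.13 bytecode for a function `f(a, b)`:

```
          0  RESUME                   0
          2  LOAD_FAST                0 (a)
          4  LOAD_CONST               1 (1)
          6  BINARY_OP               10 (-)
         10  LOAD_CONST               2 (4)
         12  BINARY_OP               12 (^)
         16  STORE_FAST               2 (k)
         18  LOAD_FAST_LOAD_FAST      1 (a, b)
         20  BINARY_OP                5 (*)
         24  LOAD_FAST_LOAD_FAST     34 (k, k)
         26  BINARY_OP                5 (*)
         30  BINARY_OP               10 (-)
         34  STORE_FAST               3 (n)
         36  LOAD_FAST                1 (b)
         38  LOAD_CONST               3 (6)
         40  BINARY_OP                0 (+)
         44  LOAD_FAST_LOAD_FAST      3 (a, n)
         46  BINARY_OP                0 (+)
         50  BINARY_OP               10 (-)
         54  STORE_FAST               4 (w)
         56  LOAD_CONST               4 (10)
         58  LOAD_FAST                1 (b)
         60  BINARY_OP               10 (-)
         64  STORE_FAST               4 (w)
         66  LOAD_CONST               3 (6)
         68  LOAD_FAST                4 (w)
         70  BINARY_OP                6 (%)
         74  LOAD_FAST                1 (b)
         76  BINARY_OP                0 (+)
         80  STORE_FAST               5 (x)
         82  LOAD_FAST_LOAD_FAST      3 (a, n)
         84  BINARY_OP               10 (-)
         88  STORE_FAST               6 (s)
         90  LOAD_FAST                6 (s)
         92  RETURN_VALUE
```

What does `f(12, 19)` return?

9

LOAD_FAST a → push 12. Stack: [12]
LOAD_CONST → push 1. Stack: [12, 1]
BINARY_OP - → 12 - 1 = 11. Stack: [11]
LOAD_CONST → push 4. Stack: [11, 4]
BINARY_OP ^ → 11 ^ 4 = 15. Stack: [15]
STORE_FAST k → k=15. Stack: []
LOAD_FAST_LOAD_FAST a,b → push 12,19. Stack: [12, 19]
BINARY_OP * → 12 * 19 = 228. Stack: [228]
LOAD_FAST_LOAD_FAST k,k → push 15,15. Stack: [228, 15, 15]
BINARY_OP * → 15 * 15 = 225. Stack: [228, 225]
BINARY_OP - → 228 - 225 = 3. Stack: [3]
STORE_FAST n → n=3. Stack: []
LOAD_FAST b → push 19. Stack: [19]
LOAD_CONST → push 6. Stack: [19, 6]
BINARY_OP + → 19 + 6 = 25. Stack: [25]
LOAD_FAST_LOAD_FAST a,n → push 12,3. Stack: [25, 12, 3]
BINARY_OP + → 12 + 3 = 15. Stack: [25, 15]
BINARY_OP - → 25 - 15 = 10. Stack: [10]
STORE_FAST w → w=10. Stack: []
LOAD_CONST → push 10. Stack: [10]
LOAD_FAST b → push 19. Stack: [10, 19]
BINARY_OP - → 10 - 19 = -9. Stack: [-9]
STORE_FAST w → w=-9. Stack: []
LOAD_CONST → push 6. Stack: [6]
LOAD_FAST w → push -9. Stack: [6, -9]
BINARY_OP % → 6 % -9 = -3. Stack: [-3]
LOAD_FAST b → push 19. Stack: [-3, 19]
BINARY_OP + → -3 + 19 = 16. Stack: [16]
STORE_FAST x → x=16. Stack: []
LOAD_FAST_LOAD_FAST a,n → push 12,3. Stack: [12, 3]
BINARY_OP - → 12 - 3 = 9. Stack: [9]
STORE_FAST s → s=9. Stack: []
LOAD_FAST s → push 9. Stack: [9]
RETURN_VALUE → return 9.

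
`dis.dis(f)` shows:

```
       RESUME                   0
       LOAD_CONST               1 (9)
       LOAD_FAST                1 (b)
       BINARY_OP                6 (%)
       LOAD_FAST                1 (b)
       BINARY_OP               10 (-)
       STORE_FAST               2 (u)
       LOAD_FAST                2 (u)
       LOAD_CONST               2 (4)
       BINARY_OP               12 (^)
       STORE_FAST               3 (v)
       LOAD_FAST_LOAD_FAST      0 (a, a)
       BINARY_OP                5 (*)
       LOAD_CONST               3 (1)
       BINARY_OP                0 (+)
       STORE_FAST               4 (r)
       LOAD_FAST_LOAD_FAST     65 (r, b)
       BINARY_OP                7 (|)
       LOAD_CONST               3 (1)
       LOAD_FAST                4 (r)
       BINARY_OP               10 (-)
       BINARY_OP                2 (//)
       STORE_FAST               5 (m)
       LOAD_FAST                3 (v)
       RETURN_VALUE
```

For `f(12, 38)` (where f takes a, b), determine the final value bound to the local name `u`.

LOAD_CONST → push 9. Stack: [9]
LOAD_FAST b → push 38. Stack: [9, 38]
BINARY_OP % → 9 % 38 = 9. Stack: [9]
LOAD_FAST b → push 38. Stack: [9, 38]
BINARY_OP - → 9 - 38 = -29. Stack: [-29]
STORE_FAST u → u=-29. Stack: []
LOAD_FAST u → push -29. Stack: [-29]
LOAD_CONST → push 4. Stack: [-29, 4]
BINARY_OP ^ → -29 ^ 4 = -25. Stack: [-25]
STORE_FAST v → v=-25. Stack: []
LOAD_FAST_LOAD_FAST a,a → push 12,12. Stack: [12, 12]
BINARY_OP * → 12 * 12 = 144. Stack: [144]
LOAD_CONST → push 1. Stack: [144, 1]
BINARY_OP + → 144 + 1 = 145. Stack: [145]
STORE_FAST r → r=145. Stack: []
LOAD_FAST_LOAD_FAST r,b → push 145,38. Stack: [145, 38]
BINARY_OP | → 145 | 38 = 183. Stack: [183]
LOAD_CONST → push 1. Stack: [183, 1]
LOAD_FAST r → push 145. Stack: [183, 1, 145]
BINARY_OP - → 1 - 145 = -144. Stack: [183, -144]
BINARY_OP // → 183 // -144 = -2. Stack: [-2]
STORE_FAST m → m=-2. Stack: []
LOAD_FAST v → push -25. Stack: [-25]
RETURN_VALUE → return -25.

-29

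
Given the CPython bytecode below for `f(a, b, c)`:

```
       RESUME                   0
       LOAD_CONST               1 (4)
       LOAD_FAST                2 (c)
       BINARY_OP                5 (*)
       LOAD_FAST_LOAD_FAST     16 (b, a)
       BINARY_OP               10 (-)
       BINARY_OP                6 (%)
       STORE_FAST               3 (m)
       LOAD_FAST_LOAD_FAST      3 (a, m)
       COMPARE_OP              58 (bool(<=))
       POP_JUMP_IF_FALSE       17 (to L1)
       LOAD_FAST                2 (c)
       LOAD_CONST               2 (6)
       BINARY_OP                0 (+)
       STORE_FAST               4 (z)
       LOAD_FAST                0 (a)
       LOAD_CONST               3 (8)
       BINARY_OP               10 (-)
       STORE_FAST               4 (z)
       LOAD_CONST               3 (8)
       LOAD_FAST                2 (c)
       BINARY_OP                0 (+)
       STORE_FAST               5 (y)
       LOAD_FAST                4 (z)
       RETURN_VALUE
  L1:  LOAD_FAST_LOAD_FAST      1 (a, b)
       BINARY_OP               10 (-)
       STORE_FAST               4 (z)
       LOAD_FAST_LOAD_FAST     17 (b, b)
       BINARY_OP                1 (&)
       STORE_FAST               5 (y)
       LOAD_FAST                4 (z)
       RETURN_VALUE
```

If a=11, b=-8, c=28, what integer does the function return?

19

LOAD_CONST → push 4. Stack: [4]
LOAD_FAST c → push 28. Stack: [4, 28]
BINARY_OP * → 4 * 28 = 112. Stack: [112]
LOAD_FAST_LOAD_FAST b,a → push -8,11. Stack: [112, -8, 11]
BINARY_OP - → -8 - 11 = -19. Stack: [112, -19]
BINARY_OP % → 112 % -19 = -2. Stack: [-2]
STORE_FAST m → m=-2. Stack: []
LOAD_FAST_LOAD_FAST a,m → push 11,-2. Stack: [11, -2]
COMPARE_OP bool(<=) → 11 vs -2 = False. Stack: [False]
POP_JUMP_IF_FALSE → pop False; jump. Stack: []
LOAD_FAST_LOAD_FAST a,b → push 11,-8. Stack: [11, -8]
BINARY_OP - → 11 - -8 = 19. Stack: [19]
STORE_FAST z → z=19. Stack: []
LOAD_FAST_LOAD_FAST b,b → push -8,-8. Stack: [-8, -8]
BINARY_OP & → -8 & -8 = -8. Stack: [-8]
STORE_FAST y → y=-8. Stack: []
LOAD_FAST z → push 19. Stack: [19]
RETURN_VALUE → return 19.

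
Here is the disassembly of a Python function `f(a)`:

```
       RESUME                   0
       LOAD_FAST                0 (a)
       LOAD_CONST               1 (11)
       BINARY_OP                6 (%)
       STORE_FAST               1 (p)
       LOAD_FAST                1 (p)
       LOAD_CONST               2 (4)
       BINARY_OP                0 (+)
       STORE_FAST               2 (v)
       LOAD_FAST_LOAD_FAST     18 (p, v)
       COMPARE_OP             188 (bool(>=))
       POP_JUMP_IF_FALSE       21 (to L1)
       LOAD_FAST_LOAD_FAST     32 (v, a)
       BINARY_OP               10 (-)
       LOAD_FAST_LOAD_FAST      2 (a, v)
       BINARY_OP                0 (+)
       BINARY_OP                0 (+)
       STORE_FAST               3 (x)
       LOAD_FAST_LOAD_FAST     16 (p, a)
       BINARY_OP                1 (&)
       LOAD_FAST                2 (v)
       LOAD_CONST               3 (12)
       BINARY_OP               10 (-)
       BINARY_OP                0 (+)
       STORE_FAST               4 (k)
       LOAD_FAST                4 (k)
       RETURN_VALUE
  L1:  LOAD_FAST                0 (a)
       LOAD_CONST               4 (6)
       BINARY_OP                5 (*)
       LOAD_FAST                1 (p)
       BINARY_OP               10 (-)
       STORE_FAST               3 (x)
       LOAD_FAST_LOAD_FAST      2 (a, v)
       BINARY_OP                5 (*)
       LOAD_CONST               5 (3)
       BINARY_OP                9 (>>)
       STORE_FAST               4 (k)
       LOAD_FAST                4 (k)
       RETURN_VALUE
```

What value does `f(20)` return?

32

LOAD_FAST a → push 20. Stack: [20]
LOAD_CONST → push 11. Stack: [20, 11]
BINARY_OP % → 20 % 11 = 9. Stack: [9]
STORE_FAST p → p=9. Stack: []
LOAD_FAST p → push 9. Stack: [9]
LOAD_CONST → push 4. Stack: [9, 4]
BINARY_OP + → 9 + 4 = 13. Stack: [13]
STORE_FAST v → v=13. Stack: []
LOAD_FAST_LOAD_FAST p,v → push 9,13. Stack: [9, 13]
COMPARE_OP bool(>=) → 9 vs 13 = False. Stack: [False]
POP_JUMP_IF_FALSE → pop False; jump. Stack: []
LOAD_FAST a → push 20. Stack: [20]
LOAD_CONST → push 6. Stack: [20, 6]
BINARY_OP * → 20 * 6 = 120. Stack: [120]
LOAD_FAST p → push 9. Stack: [120, 9]
BINARY_OP - → 120 - 9 = 111. Stack: [111]
STORE_FAST x → x=111. Stack: []
LOAD_FAST_LOAD_FAST a,v → push 20,13. Stack: [20, 13]
BINARY_OP * → 20 * 13 = 260. Stack: [260]
LOAD_CONST → push 3. Stack: [260, 3]
BINARY_OP >> → 260 >> 3 = 32. Stack: [32]
STORE_FAST k → k=32. Stack: []
LOAD_FAST k → push 32. Stack: [32]
RETURN_VALUE → return 32.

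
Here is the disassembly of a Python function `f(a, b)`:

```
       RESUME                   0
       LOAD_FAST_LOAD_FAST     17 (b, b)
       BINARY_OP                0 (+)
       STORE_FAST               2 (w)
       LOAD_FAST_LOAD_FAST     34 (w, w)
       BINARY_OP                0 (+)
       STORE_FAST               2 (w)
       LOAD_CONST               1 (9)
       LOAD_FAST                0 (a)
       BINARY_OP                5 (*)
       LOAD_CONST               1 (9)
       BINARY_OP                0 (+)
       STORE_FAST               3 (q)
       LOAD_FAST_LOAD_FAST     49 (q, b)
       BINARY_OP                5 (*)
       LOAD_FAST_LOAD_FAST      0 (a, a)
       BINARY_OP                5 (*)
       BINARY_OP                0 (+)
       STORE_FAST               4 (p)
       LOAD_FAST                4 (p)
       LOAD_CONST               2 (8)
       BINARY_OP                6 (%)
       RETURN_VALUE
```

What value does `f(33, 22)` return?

LOAD_FAST_LOAD_FAST b,b → push 22,22. Stack: [22, 22]
BINARY_OP + → 22 + 22 = 44. Stack: [44]
STORE_FAST w → w=44. Stack: []
LOAD_FAST_LOAD_FAST w,w → push 44,44. Stack: [44, 44]
BINARY_OP + → 44 + 44 = 88. Stack: [88]
STORE_FAST w → w=88. Stack: []
LOAD_CONST → push 9. Stack: [9]
LOAD_FAST a → push 33. Stack: [9, 33]
BINARY_OP * → 9 * 33 = 297. Stack: [297]
LOAD_CONST → push 9. Stack: [297, 9]
BINARY_OP + → 297 + 9 = 306. Stack: [306]
STORE_FAST q → q=306. Stack: []
LOAD_FAST_LOAD_FAST q,b → push 306,22. Stack: [306, 22]
BINARY_OP * → 306 * 22 = 6732. Stack: [6732]
LOAD_FAST_LOAD_FAST a,a → push 33,33. Stack: [6732, 33, 33]
BINARY_OP * → 33 * 33 = 1089. Stack: [6732, 1089]
BINARY_OP + → 6732 + 1089 = 7821. Stack: [7821]
STORE_FAST p → p=7821. Stack: []
LOAD_FAST p → push 7821. Stack: [7821]
LOAD_CONST → push 8. Stack: [7821, 8]
BINARY_OP % → 7821 % 8 = 5. Stack: [5]
RETURN_VALUE → return 5.

5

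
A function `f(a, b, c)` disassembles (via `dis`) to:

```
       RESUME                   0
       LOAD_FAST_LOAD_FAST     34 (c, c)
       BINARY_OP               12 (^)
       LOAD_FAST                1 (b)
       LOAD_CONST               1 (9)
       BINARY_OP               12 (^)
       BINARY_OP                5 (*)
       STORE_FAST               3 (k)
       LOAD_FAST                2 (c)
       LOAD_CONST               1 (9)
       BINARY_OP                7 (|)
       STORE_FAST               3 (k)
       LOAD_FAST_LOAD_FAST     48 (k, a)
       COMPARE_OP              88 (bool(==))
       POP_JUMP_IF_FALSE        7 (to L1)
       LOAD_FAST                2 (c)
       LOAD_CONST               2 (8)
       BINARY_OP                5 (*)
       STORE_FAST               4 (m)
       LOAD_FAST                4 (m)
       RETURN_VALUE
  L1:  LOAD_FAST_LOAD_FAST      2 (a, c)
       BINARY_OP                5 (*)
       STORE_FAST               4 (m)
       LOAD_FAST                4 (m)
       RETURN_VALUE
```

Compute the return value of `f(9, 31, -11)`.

-99

LOAD_FAST_LOAD_FAST c,c → push -11,-11. Stack: [-11, -11]
BINARY_OP ^ → -11 ^ -11 = 0. Stack: [0]
LOAD_FAST b → push 31. Stack: [0, 31]
LOAD_CONST → push 9. Stack: [0, 31, 9]
BINARY_OP ^ → 31 ^ 9 = 22. Stack: [0, 22]
BINARY_OP * → 0 * 22 = 0. Stack: [0]
STORE_FAST k → k=0. Stack: []
LOAD_FAST c → push -11. Stack: [-11]
LOAD_CONST → push 9. Stack: [-11, 9]
BINARY_OP | → -11 | 9 = -3. Stack: [-3]
STORE_FAST k → k=-3. Stack: []
LOAD_FAST_LOAD_FAST k,a → push -3,9. Stack: [-3, 9]
COMPARE_OP bool(==) → -3 vs 9 = False. Stack: [False]
POP_JUMP_IF_FALSE → pop False; jump. Stack: []
LOAD_FAST_LOAD_FAST a,c → push 9,-11. Stack: [9, -11]
BINARY_OP * → 9 * -11 = -99. Stack: [-99]
STORE_FAST m → m=-99. Stack: []
LOAD_FAST m → push -99. Stack: [-99]
RETURN_VALUE → return -99.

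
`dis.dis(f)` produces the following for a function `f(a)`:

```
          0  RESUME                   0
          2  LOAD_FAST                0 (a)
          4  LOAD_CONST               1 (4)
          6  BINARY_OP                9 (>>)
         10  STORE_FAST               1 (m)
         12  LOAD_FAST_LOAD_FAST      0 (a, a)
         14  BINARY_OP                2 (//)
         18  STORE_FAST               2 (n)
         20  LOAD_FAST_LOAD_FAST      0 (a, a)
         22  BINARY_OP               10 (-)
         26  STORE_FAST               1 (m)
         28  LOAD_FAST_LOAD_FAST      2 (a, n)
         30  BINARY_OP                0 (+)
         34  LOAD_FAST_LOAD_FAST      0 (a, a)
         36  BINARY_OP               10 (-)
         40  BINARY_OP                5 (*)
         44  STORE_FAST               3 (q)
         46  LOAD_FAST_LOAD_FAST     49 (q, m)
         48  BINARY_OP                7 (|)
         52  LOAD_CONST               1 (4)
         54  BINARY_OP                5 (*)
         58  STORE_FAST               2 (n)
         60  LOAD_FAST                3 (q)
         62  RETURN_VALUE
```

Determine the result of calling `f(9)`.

0

LOAD_FAST a → push 9. Stack: [9]
LOAD_CONST → push 4. Stack: [9, 4]
BINARY_OP >> → 9 >> 4 = 0. Stack: [0]
STORE_FAST m → m=0. Stack: []
LOAD_FAST_LOAD_FAST a,a → push 9,9. Stack: [9, 9]
BINARY_OP // → 9 // 9 = 1. Stack: [1]
STORE_FAST n → n=1. Stack: []
LOAD_FAST_LOAD_FAST a,a → push 9,9. Stack: [9, 9]
BINARY_OP - → 9 - 9 = 0. Stack: [0]
STORE_FAST m → m=0. Stack: []
LOAD_FAST_LOAD_FAST a,n → push 9,1. Stack: [9, 1]
BINARY_OP + → 9 + 1 = 10. Stack: [10]
LOAD_FAST_LOAD_FAST a,a → push 9,9. Stack: [10, 9, 9]
BINARY_OP - → 9 - 9 = 0. Stack: [10, 0]
BINARY_OP * → 10 * 0 = 0. Stack: [0]
STORE_FAST q → q=0. Stack: []
LOAD_FAST_LOAD_FAST q,m → push 0,0. Stack: [0, 0]
BINARY_OP | → 0 | 0 = 0. Stack: [0]
LOAD_CONST → push 4. Stack: [0, 4]
BINARY_OP * → 0 * 4 = 0. Stack: [0]
STORE_FAST n → n=0. Stack: []
LOAD_FAST q → push 0. Stack: [0]
RETURN_VALUE → return 0.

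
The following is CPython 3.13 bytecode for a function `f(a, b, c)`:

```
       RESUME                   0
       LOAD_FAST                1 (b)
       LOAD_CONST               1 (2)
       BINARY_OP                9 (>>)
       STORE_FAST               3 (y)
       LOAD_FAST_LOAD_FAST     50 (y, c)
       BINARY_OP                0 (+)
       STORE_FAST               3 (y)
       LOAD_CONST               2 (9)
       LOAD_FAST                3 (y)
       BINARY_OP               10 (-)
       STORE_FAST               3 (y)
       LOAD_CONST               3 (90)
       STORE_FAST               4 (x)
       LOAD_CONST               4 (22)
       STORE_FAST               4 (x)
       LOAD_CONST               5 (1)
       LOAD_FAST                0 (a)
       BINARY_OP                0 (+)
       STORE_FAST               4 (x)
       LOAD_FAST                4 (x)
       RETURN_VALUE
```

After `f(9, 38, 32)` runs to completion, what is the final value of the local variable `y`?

LOAD_FAST b → push 38. Stack: [38]
LOAD_CONST → push 2. Stack: [38, 2]
BINARY_OP >> → 38 >> 2 = 9. Stack: [9]
STORE_FAST y → y=9. Stack: []
LOAD_FAST_LOAD_FAST y,c → push 9,32. Stack: [9, 32]
BINARY_OP + → 9 + 32 = 41. Stack: [41]
STORE_FAST y → y=41. Stack: []
LOAD_CONST → push 9. Stack: [9]
LOAD_FAST y → push 41. Stack: [9, 41]
BINARY_OP - → 9 - 41 = -32. Stack: [-32]
STORE_FAST y → y=-32. Stack: []
LOAD_CONST → push 90. Stack: [90]
STORE_FAST x → x=90. Stack: []
LOAD_CONST → push 22. Stack: [22]
STORE_FAST x → x=22. Stack: []
LOAD_CONST → push 1. Stack: [1]
LOAD_FAST a → push 9. Stack: [1, 9]
BINARY_OP + → 1 + 9 = 10. Stack: [10]
STORE_FAST x → x=10. Stack: []
LOAD_FAST x → push 10. Stack: [10]
RETURN_VALUE → return 10.

-32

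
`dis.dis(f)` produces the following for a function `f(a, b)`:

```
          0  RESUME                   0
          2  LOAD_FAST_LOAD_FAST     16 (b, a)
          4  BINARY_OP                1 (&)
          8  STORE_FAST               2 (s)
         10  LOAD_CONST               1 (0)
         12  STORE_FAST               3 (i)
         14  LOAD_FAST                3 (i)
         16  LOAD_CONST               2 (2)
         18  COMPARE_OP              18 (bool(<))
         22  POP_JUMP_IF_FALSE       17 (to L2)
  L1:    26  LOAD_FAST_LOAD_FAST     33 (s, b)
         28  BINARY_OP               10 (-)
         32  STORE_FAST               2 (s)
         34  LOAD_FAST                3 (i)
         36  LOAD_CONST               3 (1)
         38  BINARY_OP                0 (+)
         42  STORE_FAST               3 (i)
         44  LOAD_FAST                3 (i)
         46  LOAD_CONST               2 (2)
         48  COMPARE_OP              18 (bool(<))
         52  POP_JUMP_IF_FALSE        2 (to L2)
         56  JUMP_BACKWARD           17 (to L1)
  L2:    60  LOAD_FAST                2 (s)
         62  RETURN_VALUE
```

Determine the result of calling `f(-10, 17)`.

LOAD_FAST_LOAD_FAST b,a → push 17,-10. Stack: [17, -10]
BINARY_OP & → 17 & -10 = 16. Stack: [16]
STORE_FAST s → s=16. Stack: []
LOAD_CONST → push 0. Stack: [0]
STORE_FAST i → i=0. Stack: []
LOAD_FAST i → push 0. Stack: [0]
LOAD_CONST → push 2. Stack: [0, 2]
COMPARE_OP bool(<) → 0 vs 2 = True. Stack: [True]
POP_JUMP_IF_FALSE → pop True; no jump. Stack: []
LOAD_FAST_LOAD_FAST s,b → push 16,17. Stack: [16, 17]
BINARY_OP - → 16 - 17 = -1. Stack: [-1]
STORE_FAST s → s=-1. Stack: []
LOAD_FAST i → push 0. Stack: [0]
LOAD_CONST → push 1. Stack: [0, 1]
BINARY_OP + → 0 + 1 = 1. Stack: [1]
STORE_FAST i → i=1. Stack: []
LOAD_FAST i → push 1. Stack: [1]
LOAD_CONST → push 2. Stack: [1, 2]
COMPARE_OP bool(<) → 1 vs 2 = True. Stack: [True]
POP_JUMP_IF_FALSE → pop True; no jump. Stack: []
LOAD_FAST_LOAD_FAST s,b → push -1,17. Stack: [-1, 17]
BINARY_OP - → -1 - 17 = -18. Stack: [-18]
STORE_FAST s → s=-18. Stack: []
LOAD_FAST i → push 1. Stack: [1]
LOAD_CONST → push 1. Stack: [1, 1]
BINARY_OP + → 1 + 1 = 2. Stack: [2]
STORE_FAST i → i=2. Stack: []
LOAD_FAST i → push 2. Stack: [2]
LOAD_CONST → push 2. Stack: [2, 2]
COMPARE_OP bool(<) → 2 vs 2 = False. Stack: [False]
POP_JUMP_IF_FALSE → pop False; jump. Stack: []
LOAD_FAST s → push -18. Stack: [-18]
RETURN_VALUE → return -18.

-18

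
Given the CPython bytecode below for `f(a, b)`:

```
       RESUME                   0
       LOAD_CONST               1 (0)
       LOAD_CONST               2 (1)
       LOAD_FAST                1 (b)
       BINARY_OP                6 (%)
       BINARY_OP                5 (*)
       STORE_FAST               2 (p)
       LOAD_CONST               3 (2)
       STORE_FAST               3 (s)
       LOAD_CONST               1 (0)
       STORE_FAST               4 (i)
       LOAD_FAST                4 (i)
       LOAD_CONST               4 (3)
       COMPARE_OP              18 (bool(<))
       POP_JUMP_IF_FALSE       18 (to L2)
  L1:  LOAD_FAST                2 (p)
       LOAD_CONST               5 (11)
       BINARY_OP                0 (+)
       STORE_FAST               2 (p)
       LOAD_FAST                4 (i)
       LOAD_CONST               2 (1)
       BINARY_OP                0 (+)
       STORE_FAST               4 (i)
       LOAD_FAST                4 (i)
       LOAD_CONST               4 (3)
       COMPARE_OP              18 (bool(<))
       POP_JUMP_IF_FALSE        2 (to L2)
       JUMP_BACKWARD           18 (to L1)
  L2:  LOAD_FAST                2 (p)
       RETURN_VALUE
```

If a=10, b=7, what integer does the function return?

33

LOAD_CONST → push 0. Stack: [0]
LOAD_CONST → push 1. Stack: [0, 1]
LOAD_FAST b → push 7. Stack: [0, 1, 7]
BINARY_OP % → 1 % 7 = 1. Stack: [0, 1]
BINARY_OP * → 0 * 1 = 0. Stack: [0]
STORE_FAST p → p=0. Stack: []
LOAD_CONST → push 2. Stack: [2]
STORE_FAST s → s=2. Stack: []
LOAD_CONST → push 0. Stack: [0]
STORE_FAST i → i=0. Stack: []
LOAD_FAST i → push 0. Stack: [0]
LOAD_CONST → push 3. Stack: [0, 3]
COMPARE_OP bool(<) → 0 vs 3 = True. Stack: [True]
POP_JUMP_IF_FALSE → pop True; no jump. Stack: []
LOAD_FAST p → push 0. Stack: [0]
LOAD_CONST → push 11. Stack: [0, 11]
BINARY_OP + → 0 + 11 = 11. Stack: [11]
STORE_FAST p → p=11. Stack: []
LOAD_FAST i → push 0. Stack: [0]
LOAD_CONST → push 1. Stack: [0, 1]
BINARY_OP + → 0 + 1 = 1. Stack: [1]
STORE_FAST i → i=1. Stack: []
LOAD_FAST i → push 1. Stack: [1]
LOAD_CONST → push 3. Stack: [1, 3]
COMPARE_OP bool(<) → 1 vs 3 = True. Stack: [True]
POP_JUMP_IF_FALSE → pop True; no jump. Stack: []
LOAD_FAST p → push 11. Stack: [11]
LOAD_CONST → push 11. Stack: [11, 11]
BINARY_OP + → 11 + 11 = 22. Stack: [22]
STORE_FAST p → p=22. Stack: []
LOAD_FAST i → push 1. Stack: [1]
LOAD_CONST → push 1. Stack: [1, 1]
BINARY_OP + → 1 + 1 = 2. Stack: [2]
STORE_FAST i → i=2. Stack: []
LOAD_FAST i → push 2. Stack: [2]
LOAD_CONST → push 3. Stack: [2, 3]
COMPARE_OP bool(<) → 2 vs 3 = True. Stack: [True]
POP_JUMP_IF_FALSE → pop True; no jump. Stack: []
LOAD_FAST p → push 22. Stack: [22]
LOAD_CONST → push 11. Stack: [22, 11]
BINARY_OP + → 22 + 11 = 33. Stack: [33]
STORE_FAST p → p=33. Stack: []
LOAD_FAST i → push 2. Stack: [2]
LOAD_CONST → push 1. Stack: [2, 1]
BINARY_OP + → 2 + 1 = 3. Stack: [3]
STORE_FAST i → i=3. Stack: []
LOAD_FAST i → push 3. Stack: [3]
LOAD_CONST → push 3. Stack: [3, 3]
COMPARE_OP bool(<) → 3 vs 3 = False. Stack: [False]
POP_JUMP_IF_FALSE → pop False; jump. Stack: []
LOAD_FAST p → push 33. Stack: [33]
RETURN_VALUE → return 33.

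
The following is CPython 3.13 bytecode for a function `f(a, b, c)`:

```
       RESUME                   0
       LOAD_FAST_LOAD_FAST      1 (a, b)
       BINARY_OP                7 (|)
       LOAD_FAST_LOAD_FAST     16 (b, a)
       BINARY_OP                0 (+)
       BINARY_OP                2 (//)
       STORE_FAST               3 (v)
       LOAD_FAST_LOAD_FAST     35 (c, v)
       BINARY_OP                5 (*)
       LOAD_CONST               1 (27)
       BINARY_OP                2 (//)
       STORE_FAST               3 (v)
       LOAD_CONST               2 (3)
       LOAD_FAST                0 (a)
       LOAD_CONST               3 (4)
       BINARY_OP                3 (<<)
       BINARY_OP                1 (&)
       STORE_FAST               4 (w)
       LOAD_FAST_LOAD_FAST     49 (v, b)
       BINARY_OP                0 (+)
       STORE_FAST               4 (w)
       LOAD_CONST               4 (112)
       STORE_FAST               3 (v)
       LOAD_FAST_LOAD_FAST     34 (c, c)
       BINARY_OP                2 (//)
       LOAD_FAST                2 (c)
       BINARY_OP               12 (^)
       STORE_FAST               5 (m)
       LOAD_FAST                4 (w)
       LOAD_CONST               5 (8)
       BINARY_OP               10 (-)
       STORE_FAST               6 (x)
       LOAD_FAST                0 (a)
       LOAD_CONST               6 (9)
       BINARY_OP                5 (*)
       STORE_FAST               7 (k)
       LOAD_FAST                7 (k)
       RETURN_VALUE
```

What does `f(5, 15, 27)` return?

45

LOAD_FAST_LOAD_FAST a,b → push 5,15. Stack: [5, 15]
BINARY_OP | → 5 | 15 = 15. Stack: [15]
LOAD_FAST_LOAD_FAST b,a → push 15,5. Stack: [15, 15, 5]
BINARY_OP + → 15 + 5 = 20. Stack: [15, 20]
BINARY_OP // → 15 // 20 = 0. Stack: [0]
STORE_FAST v → v=0. Stack: []
LOAD_FAST_LOAD_FAST c,v → push 27,0. Stack: [27, 0]
BINARY_OP * → 27 * 0 = 0. Stack: [0]
LOAD_CONST → push 27. Stack: [0, 27]
BINARY_OP // → 0 // 27 = 0. Stack: [0]
STORE_FAST v → v=0. Stack: []
LOAD_CONST → push 3. Stack: [3]
LOAD_FAST a → push 5. Stack: [3, 5]
LOAD_CONST → push 4. Stack: [3, 5, 4]
BINARY_OP << → 5 << 4 = 80. Stack: [3, 80]
BINARY_OP & → 3 & 80 = 0. Stack: [0]
STORE_FAST w → w=0. Stack: []
LOAD_FAST_LOAD_FAST v,b → push 0,15. Stack: [0, 15]
BINARY_OP + → 0 + 15 = 15. Stack: [15]
STORE_FAST w → w=15. Stack: []
LOAD_CONST → push 112. Stack: [112]
STORE_FAST v → v=112. Stack: []
LOAD_FAST_LOAD_FAST c,c → push 27,27. Stack: [27, 27]
BINARY_OP // → 27 // 27 = 1. Stack: [1]
LOAD_FAST c → push 27. Stack: [1, 27]
BINARY_OP ^ → 1 ^ 27 = 26. Stack: [26]
STORE_FAST m → m=26. Stack: []
LOAD_FAST w → push 15. Stack: [15]
LOAD_CONST → push 8. Stack: [15, 8]
BINARY_OP - → 15 - 8 = 7. Stack: [7]
STORE_FAST x → x=7. Stack: []
LOAD_FAST a → push 5. Stack: [5]
LOAD_CONST → push 9. Stack: [5, 9]
BINARY_OP * → 5 * 9 = 45. Stack: [45]
STORE_FAST k → k=45. Stack: []
LOAD_FAST k → push 45. Stack: [45]
RETURN_VALUE → return 45.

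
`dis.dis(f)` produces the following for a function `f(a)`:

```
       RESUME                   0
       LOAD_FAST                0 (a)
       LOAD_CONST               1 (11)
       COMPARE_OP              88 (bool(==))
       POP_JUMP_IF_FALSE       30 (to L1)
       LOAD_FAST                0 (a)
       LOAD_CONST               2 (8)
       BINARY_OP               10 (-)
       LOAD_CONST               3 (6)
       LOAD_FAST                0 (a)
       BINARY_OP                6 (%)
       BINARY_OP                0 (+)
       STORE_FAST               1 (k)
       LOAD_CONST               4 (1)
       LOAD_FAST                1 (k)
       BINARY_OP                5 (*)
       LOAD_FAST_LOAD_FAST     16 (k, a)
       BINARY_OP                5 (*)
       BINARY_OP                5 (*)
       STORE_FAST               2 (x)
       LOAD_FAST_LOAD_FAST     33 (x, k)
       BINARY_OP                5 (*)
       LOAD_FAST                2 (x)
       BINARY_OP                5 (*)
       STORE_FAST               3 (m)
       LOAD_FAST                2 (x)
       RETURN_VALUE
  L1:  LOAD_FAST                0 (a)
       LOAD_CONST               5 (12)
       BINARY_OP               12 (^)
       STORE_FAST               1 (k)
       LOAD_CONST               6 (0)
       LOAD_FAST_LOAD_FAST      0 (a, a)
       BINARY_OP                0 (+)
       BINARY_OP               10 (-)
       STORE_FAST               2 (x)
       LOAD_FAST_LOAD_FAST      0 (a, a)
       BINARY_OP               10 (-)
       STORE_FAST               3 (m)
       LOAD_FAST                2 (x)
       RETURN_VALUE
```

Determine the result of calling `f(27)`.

LOAD_FAST a → push 27. Stack: [27]
LOAD_CONST → push 11. Stack: [27, 11]
COMPARE_OP bool(==) → 27 vs 11 = False. Stack: [False]
POP_JUMP_IF_FALSE → pop False; jump. Stack: []
LOAD_FAST a → push 27. Stack: [27]
LOAD_CONST → push 12. Stack: [27, 12]
BINARY_OP ^ → 27 ^ 12 = 23. Stack: [23]
STORE_FAST k → k=23. Stack: []
LOAD_CONST → push 0. Stack: [0]
LOAD_FAST_LOAD_FAST a,a → push 27,27. Stack: [0, 27, 27]
BINARY_OP + → 27 + 27 = 54. Stack: [0, 54]
BINARY_OP - → 0 - 54 = -54. Stack: [-54]
STORE_FAST x → x=-54. Stack: []
LOAD_FAST_LOAD_FAST a,a → push 27,27. Stack: [27, 27]
BINARY_OP - → 27 - 27 = 0. Stack: [0]
STORE_FAST m → m=0. Stack: []
LOAD_FAST x → push -54. Stack: [-54]
RETURN_VALUE → return -54.

-54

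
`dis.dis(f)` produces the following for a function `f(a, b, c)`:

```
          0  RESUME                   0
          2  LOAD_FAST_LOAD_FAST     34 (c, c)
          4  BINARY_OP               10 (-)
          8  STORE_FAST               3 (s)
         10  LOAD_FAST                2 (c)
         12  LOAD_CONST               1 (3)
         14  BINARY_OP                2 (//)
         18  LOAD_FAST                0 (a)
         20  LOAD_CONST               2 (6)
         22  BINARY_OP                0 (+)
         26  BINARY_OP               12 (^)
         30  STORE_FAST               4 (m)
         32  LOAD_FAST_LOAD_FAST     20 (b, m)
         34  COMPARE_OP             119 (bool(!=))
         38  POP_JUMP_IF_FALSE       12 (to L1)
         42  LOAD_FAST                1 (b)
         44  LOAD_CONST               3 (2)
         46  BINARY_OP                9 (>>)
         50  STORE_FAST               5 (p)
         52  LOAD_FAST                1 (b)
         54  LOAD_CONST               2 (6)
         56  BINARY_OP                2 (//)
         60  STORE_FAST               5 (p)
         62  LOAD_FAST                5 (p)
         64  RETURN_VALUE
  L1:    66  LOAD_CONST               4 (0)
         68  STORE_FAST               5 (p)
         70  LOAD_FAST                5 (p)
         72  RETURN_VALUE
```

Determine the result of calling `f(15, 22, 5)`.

LOAD_FAST_LOAD_FAST c,c → push 5,5. Stack: [5, 5]
BINARY_OP - → 5 - 5 = 0. Stack: [0]
STORE_FAST s → s=0. Stack: []
LOAD_FAST c → push 5. Stack: [5]
LOAD_CONST → push 3. Stack: [5, 3]
BINARY_OP // → 5 // 3 = 1. Stack: [1]
LOAD_FAST a → push 15. Stack: [1, 15]
LOAD_CONST → push 6. Stack: [1, 15, 6]
BINARY_OP + → 15 + 6 = 21. Stack: [1, 21]
BINARY_OP ^ → 1 ^ 21 = 20. Stack: [20]
STORE_FAST m → m=20. Stack: []
LOAD_FAST_LOAD_FAST b,m → push 22,20. Stack: [22, 20]
COMPARE_OP bool(!=) → 22 vs 20 = True. Stack: [True]
POP_JUMP_IF_FALSE → pop True; no jump. Stack: []
LOAD_FAST b → push 22. Stack: [22]
LOAD_CONST → push 2. Stack: [22, 2]
BINARY_OP >> → 22 >> 2 = 5. Stack: [5]
STORE_FAST p → p=5. Stack: []
LOAD_FAST b → push 22. Stack: [22]
LOAD_CONST → push 6. Stack: [22, 6]
BINARY_OP // → 22 // 6 = 3. Stack: [3]
STORE_FAST p → p=3. Stack: []
LOAD_FAST p → push 3. Stack: [3]
RETURN_VALUE → return 3.

3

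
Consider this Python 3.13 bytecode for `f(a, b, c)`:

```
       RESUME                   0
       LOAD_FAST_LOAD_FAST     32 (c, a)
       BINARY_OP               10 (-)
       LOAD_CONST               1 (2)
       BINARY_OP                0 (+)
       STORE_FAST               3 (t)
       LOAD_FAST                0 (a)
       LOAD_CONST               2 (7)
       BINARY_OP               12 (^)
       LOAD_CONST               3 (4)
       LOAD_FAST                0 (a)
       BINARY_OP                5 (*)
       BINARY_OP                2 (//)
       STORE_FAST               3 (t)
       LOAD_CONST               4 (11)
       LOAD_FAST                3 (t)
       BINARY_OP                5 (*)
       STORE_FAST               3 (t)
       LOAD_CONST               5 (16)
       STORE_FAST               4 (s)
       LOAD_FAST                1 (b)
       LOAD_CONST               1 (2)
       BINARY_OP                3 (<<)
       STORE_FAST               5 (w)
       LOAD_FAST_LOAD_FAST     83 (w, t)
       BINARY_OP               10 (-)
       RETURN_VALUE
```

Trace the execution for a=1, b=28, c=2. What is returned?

LOAD_FAST_LOAD_FAST c,a → push 2,1. Stack: [2, 1]
BINARY_OP - → 2 - 1 = 1. Stack: [1]
LOAD_CONST → push 2. Stack: [1, 2]
BINARY_OP + → 1 + 2 = 3. Stack: [3]
STORE_FAST t → t=3. Stack: []
LOAD_FAST a → push 1. Stack: [1]
LOAD_CONST → push 7. Stack: [1, 7]
BINARY_OP ^ → 1 ^ 7 = 6. Stack: [6]
LOAD_CONST → push 4. Stack: [6, 4]
LOAD_FAST a → push 1. Stack: [6, 4, 1]
BINARY_OP * → 4 * 1 = 4. Stack: [6, 4]
BINARY_OP // → 6 // 4 = 1. Stack: [1]
STORE_FAST t → t=1. Stack: []
LOAD_CONST → push 11. Stack: [11]
LOAD_FAST t → push 1. Stack: [11, 1]
BINARY_OP * → 11 * 1 = 11. Stack: [11]
STORE_FAST t → t=11. Stack: []
LOAD_CONST → push 16. Stack: [16]
STORE_FAST s → s=16. Stack: []
LOAD_FAST b → push 28. Stack: [28]
LOAD_CONST → push 2. Stack: [28, 2]
BINARY_OP << → 28 << 2 = 112. Stack: [112]
STORE_FAST w → w=112. Stack: []
LOAD_FAST_LOAD_FAST w,t → push 112,11. Stack: [112, 11]
BINARY_OP - → 112 - 11 = 101. Stack: [101]
RETURN_VALUE → return 101.

101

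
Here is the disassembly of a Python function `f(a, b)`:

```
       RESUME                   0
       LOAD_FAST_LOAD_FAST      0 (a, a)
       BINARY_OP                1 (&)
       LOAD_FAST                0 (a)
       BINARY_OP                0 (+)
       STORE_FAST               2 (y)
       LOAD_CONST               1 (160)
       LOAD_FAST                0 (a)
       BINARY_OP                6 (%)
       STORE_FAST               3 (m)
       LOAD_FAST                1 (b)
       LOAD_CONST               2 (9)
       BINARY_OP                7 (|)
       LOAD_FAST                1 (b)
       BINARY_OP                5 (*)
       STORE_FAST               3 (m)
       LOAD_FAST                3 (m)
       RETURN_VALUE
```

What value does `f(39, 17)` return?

425

LOAD_FAST_LOAD_FAST a,a → push 39,39. Stack: [39, 39]
BINARY_OP & → 39 & 39 = 39. Stack: [39]
LOAD_FAST a → push 39. Stack: [39, 39]
BINARY_OP + → 39 + 39 = 78. Stack: [78]
STORE_FAST y → y=78. Stack: []
LOAD_CONST → push 160. Stack: [160]
LOAD_FAST a → push 39. Stack: [160, 39]
BINARY_OP % → 160 % 39 = 4. Stack: [4]
STORE_FAST m → m=4. Stack: []
LOAD_FAST b → push 17. Stack: [17]
LOAD_CONST → push 9. Stack: [17, 9]
BINARY_OP | → 17 | 9 = 25. Stack: [25]
LOAD_FAST b → push 17. Stack: [25, 17]
BINARY_OP * → 25 * 17 = 425. Stack: [425]
STORE_FAST m → m=425. Stack: []
LOAD_FAST m → push 425. Stack: [425]
RETURN_VALUE → return 425.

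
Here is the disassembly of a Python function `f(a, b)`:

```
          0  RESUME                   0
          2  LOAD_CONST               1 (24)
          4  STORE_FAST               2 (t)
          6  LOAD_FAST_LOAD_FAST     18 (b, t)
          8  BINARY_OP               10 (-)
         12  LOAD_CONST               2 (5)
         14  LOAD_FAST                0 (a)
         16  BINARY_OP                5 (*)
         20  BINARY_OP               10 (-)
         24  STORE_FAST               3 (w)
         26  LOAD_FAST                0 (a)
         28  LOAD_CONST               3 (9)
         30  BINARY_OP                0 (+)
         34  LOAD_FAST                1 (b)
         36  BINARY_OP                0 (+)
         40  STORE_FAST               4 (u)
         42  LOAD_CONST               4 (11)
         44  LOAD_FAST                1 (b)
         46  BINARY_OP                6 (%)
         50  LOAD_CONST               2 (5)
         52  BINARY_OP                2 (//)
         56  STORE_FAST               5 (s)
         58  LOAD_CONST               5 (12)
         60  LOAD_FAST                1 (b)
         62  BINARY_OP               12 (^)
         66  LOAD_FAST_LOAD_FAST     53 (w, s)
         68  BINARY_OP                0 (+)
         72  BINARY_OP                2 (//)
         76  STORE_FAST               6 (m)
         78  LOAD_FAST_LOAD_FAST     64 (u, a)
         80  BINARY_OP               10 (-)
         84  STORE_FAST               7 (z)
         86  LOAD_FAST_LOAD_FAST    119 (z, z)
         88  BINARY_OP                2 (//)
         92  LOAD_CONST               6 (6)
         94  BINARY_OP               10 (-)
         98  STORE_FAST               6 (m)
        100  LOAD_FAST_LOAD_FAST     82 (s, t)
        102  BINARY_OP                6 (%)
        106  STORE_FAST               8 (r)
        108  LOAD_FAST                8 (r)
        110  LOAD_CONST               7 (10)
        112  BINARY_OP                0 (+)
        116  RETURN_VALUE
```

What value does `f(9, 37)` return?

12

LOAD_CONST → push 24. Stack: [24]
STORE_FAST t → t=24. Stack: []
LOAD_FAST_LOAD_FAST b,t → push 37,24. Stack: [37, 24]
BINARY_OP - → 37 - 24 = 13. Stack: [13]
LOAD_CONST → push 5. Stack: [13, 5]
LOAD_FAST a → push 9. Stack: [13, 5, 9]
BINARY_OP * → 5 * 9 = 45. Stack: [13, 45]
BINARY_OP - → 13 - 45 = -32. Stack: [-32]
STORE_FAST w → w=-32. Stack: []
LOAD_FAST a → push 9. Stack: [9]
LOAD_CONST → push 9. Stack: [9, 9]
BINARY_OP + → 9 + 9 = 18. Stack: [18]
LOAD_FAST b → push 37. Stack: [18, 37]
BINARY_OP + → 18 + 37 = 55. Stack: [55]
STORE_FAST u → u=55. Stack: []
LOAD_CONST → push 11. Stack: [11]
LOAD_FAST b → push 37. Stack: [11, 37]
BINARY_OP % → 11 % 37 = 11. Stack: [11]
LOAD_CONST → push 5. Stack: [11, 5]
BINARY_OP // → 11 // 5 = 2. Stack: [2]
STORE_FAST s → s=2. Stack: []
LOAD_CONST → push 12. Stack: [12]
LOAD_FAST b → push 37. Stack: [12, 37]
BINARY_OP ^ → 12 ^ 37 = 41. Stack: [41]
LOAD_FAST_LOAD_FAST w,s → push -32,2. Stack: [41, -32, 2]
BINARY_OP + → -32 + 2 = -30. Stack: [41, -30]
BINARY_OP // → 41 // -30 = -2. Stack: [-2]
STORE_FAST m → m=-2. Stack: []
LOAD_FAST_LOAD_FAST u,a → push 55,9. Stack: [55, 9]
BINARY_OP - → 55 - 9 = 46. Stack: [46]
STORE_FAST z → z=46. Stack: []
LOAD_FAST_LOAD_FAST z,z → push 46,46. Stack: [46, 46]
BINARY_OP // → 46 // 46 = 1. Stack: [1]
LOAD_CONST → push 6. Stack: [1, 6]
BINARY_OP - → 1 - 6 = -5. Stack: [-5]
STORE_FAST m → m=-5. Stack: []
LOAD_FAST_LOAD_FAST s,t → push 2,24. Stack: [2, 24]
BINARY_OP % → 2 % 24 = 2. Stack: [2]
STORE_FAST r → r=2. Stack: []
LOAD_FAST r → push 2. Stack: [2]
LOAD_CONST → push 10. Stack: [2, 10]
BINARY_OP + → 2 + 10 = 12. Stack: [12]
RETURN_VALUE → return 12.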